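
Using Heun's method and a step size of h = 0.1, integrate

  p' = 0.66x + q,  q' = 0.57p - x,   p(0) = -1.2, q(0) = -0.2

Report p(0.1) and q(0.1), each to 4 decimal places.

Heun on (p,q): k1 = f(x_n, state_n); k2 = f(x_n + h, state_n + h·k1); state_{n+1} = state_n + (h/2)·(k1 + k2).
0.000000: (-1.200000, -0.200000)
  k1 = (-0.200000, -0.684000)
  predictor → (-1.220000, -0.268400)
  k2 = (-0.202400, -0.795400)
  → (-1.220120, -0.273970)
(p(0.1), q(0.1)) ≈ (-1.2201, -0.2740)

-1.2201, -0.2740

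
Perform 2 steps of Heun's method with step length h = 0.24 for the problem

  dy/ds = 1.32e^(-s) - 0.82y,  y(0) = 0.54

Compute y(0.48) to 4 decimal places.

Heun: k1 = f(s_n, y_n); k2 = f(s_n + h, y_n + h·k1); y_{n+1} = y_n + (h/2)·(k1 + k2).
s=0.000000, y=0.540000:
  k1 = f(0.000000, 0.540000) = 0.877200
  k2 = f(0.240000, 0.750528) = 0.422916
  y ← 0.540000 + (0.24/2)·(0.877200 + 0.422916) = 0.696014
s=0.240000, y=0.696014:
  k1 = f(0.240000, 0.696014) = 0.467617
  k2 = f(0.480000, 0.808242) = 0.154036
  y ← 0.696014 + (0.24/2)·(0.467617 + 0.154036) = 0.770612
y(0.48) ≈ 0.7706

0.7706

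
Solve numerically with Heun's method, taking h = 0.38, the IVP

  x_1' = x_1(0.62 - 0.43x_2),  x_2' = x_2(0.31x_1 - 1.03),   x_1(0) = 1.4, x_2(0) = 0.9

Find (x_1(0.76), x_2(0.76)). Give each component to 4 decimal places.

1.7692, 0.5954

Heun on (x_1,x_2): k1 = f(t_n, state_n); k2 = f(t_n + h, state_n + h·k1); state_{n+1} = state_n + (h/2)·(k1 + k2).
0.000000: (1.400000, 0.900000)
  k1 = (0.326200, -0.536400)
  predictor → (1.523956, 0.696168)
  k2 = (0.488653, -0.388165)
  → (1.554822, 0.724333)
0.380000: (1.554822, 0.724333)
  k1 = (0.479720, -0.396938)
  predictor → (1.737116, 0.573496)
  k2 = (0.648633, -0.281870)
  → (1.769209, 0.595359)
(x_1(0.76), x_2(0.76)) ≈ (1.7692, 0.5954)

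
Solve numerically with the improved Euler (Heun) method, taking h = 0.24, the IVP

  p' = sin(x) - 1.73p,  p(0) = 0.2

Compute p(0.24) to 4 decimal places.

Heun: k1 = f(x_n, p_n); k2 = f(x_n + h, p_n + h·k1); p_{n+1} = p_n + (h/2)·(k1 + k2).
x=0.000000, p=0.200000:
  k1 = f(0.000000, 0.200000) = -0.346000
  k2 = f(0.240000, 0.116960) = 0.035362
  p ← 0.200000 + (0.24/2)·(-0.346000 + 0.035362) = 0.162723
p(0.24) ≈ 0.1627

0.1627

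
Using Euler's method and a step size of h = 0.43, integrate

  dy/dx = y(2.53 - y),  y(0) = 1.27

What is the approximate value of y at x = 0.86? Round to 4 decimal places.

Euler: y_{n+1} = y_n + h·f(x_n, y_n).
x=0.000000, y=1.270000: f=1.600200 → y ← 1.270000 + 0.43·1.600200 = 1.958086
x=0.430000, y=1.958086: f=1.119857 → y ← 1.958086 + 0.43·1.119857 = 2.439624
y(0.86) ≈ 2.4396

2.4396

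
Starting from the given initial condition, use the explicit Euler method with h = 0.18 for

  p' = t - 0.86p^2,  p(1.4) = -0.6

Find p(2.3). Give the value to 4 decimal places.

0.8545

Euler: p_{n+1} = p_n + h·f(t_n, p_n).
t=1.400000, p=-0.600000: f=1.090400 → p ← -0.600000 + 0.18·1.090400 = -0.403728
t=1.580000, p=-0.403728: f=1.439823 → p ← -0.403728 + 0.18·1.439823 = -0.144560
t=1.760000, p=-0.144560: f=1.742028 → p ← -0.144560 + 0.18·1.742028 = 0.169005
t=1.940000, p=0.169005: f=1.915436 → p ← 0.169005 + 0.18·1.915436 = 0.513784
t=2.120000, p=0.513784: f=1.892983 → p ← 0.513784 + 0.18·1.892983 = 0.854521
p(2.3) ≈ 0.8545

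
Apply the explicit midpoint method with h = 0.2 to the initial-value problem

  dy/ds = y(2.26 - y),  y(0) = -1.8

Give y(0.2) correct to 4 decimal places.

-4.2249

Midpoint: k1 = f(s_n, y_n); k2 = f(s_n + h/2, y_n + (h/2)·k1); y_{n+1} = y_n + h·k2.
s=0.000000, y=-1.800000:
  k1 = f(0.000000, -1.800000) = -7.308000
  k2 = f(0.100000, -2.530800) = -12.124557
  y ← -1.800000 + 0.2·(-12.124557) = -4.224911
y(0.2) ≈ -4.2249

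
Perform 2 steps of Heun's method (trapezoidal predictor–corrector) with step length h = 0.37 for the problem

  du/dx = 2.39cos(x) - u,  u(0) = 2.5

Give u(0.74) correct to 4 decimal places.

Heun: k1 = f(x_n, u_n); k2 = f(x_n + h, u_n + h·k1); u_{n+1} = u_n + (h/2)·(k1 + k2).
x=0.000000, u=2.500000:
  k1 = f(0.000000, 2.500000) = -0.110000
  k2 = f(0.370000, 2.459300) = -0.231038
  u ← 2.500000 + (0.37/2)·(-0.110000 + (-0.231038)) = 2.436908
x=0.370000, u=2.436908:
  k1 = f(0.370000, 2.436908) = -0.208646
  k2 = f(0.740000, 2.359709) = -0.594769
  u ← 2.436908 + (0.37/2)·(-0.208646 + (-0.594769)) = 2.288276
u(0.74) ≈ 2.2883

2.2883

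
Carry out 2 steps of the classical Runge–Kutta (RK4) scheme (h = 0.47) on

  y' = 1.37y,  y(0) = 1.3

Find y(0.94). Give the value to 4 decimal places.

RK4: k1 = f(t_n, y_n); k2 = f(t_n + h/2, y_n + (h/2)·k1); k3 = f(t_n + h/2, y_n + (h/2)·k2); k4 = f(t_n + h, y_n + h·k3); y_{n+1} = y_n + (h/6)·(k1 + 2k2 + 2k3 + k4).
t=0.000000, y=1.300000:
  k1 = f(0.000000, 1.300000) = 1.781000
  k2 = f(0.235000, 1.718535) = 2.354393
  k3 = f(0.235000, 1.853282) = 2.538997
  k4 = f(0.470000, 2.493329) = 3.415860
  y ← 1.300000 + (0.47/6)·(k1 + 2k2 + 2k3 + k4) = 2.473718
t=0.470000, y=2.473718:
  k1 = f(0.470000, 2.473718) = 3.388994
  k2 = f(0.705000, 3.270132) = 4.480081
  k3 = f(0.705000, 3.526537) = 4.831356
  k4 = f(0.940000, 4.744456) = 6.499905
  y ← 2.473718 + (0.47/6)·(k1 + 2k2 + 2k3 + k4) = 4.707141
y(0.94) ≈ 4.7071

4.7071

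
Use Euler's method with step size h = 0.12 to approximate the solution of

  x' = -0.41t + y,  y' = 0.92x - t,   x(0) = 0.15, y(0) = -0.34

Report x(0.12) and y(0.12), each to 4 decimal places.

Euler on (x,y): x_{n+1} = x_n + h·x', y_{n+1} = y_n + h·y'.
0.000000: (0.150000, -0.340000); f=(-0.340000, 0.138000) → (0.109200, -0.323440)
(x(0.12), y(0.12)) ≈ (0.1092, -0.3234)

0.1092, -0.3234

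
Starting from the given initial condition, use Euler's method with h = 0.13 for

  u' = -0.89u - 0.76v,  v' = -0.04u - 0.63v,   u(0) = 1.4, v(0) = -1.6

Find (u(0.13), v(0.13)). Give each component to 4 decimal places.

1.3961, -1.4762

Euler on (u,v): u_{n+1} = u_n + h·u', v_{n+1} = v_n + h·v'.
0.000000: (1.400000, -1.600000); f=(-0.030000, 0.952000) → (1.396100, -1.476240)
(u(0.13), v(0.13)) ≈ (1.3961, -1.4762)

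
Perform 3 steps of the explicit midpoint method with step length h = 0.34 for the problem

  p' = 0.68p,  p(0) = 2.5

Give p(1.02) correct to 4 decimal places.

4.9763

Midpoint: k1 = f(x_n, p_n); k2 = f(x_n + h/2, p_n + (h/2)·k1); p_{n+1} = p_n + h·k2.
x=0.000000, p=2.500000:
  k1 = f(0.000000, 2.500000) = 1.700000
  k2 = f(0.170000, 2.789000) = 1.896520
  p ← 2.500000 + 0.34·1.896520 = 3.144817
x=0.340000, p=3.144817:
  k1 = f(0.340000, 3.144817) = 2.138475
  k2 = f(0.510000, 3.508358) = 2.385683
  p ← 3.144817 + 0.34·2.385683 = 3.955949
x=0.680000, p=3.955949:
  k1 = f(0.680000, 3.955949) = 2.690045
  k2 = f(0.850000, 4.413257) = 3.001015
  p ← 3.955949 + 0.34·3.001015 = 4.976294
p(1.02) ≈ 4.9763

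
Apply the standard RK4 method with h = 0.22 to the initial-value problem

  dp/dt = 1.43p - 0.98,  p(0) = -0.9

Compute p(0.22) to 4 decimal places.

RK4: k1 = f(t_n, p_n); k2 = f(t_n + h/2, p_n + (h/2)·k1); k3 = f(t_n + h/2, p_n + (h/2)·k2); k4 = f(t_n + h, p_n + h·k3); p_{n+1} = p_n + (h/6)·(k1 + 2k2 + 2k3 + k4).
t=0.000000, p=-0.900000:
  k1 = f(0.000000, -0.900000) = -2.267000
  k2 = f(0.110000, -1.149370) = -2.623599
  k3 = f(0.110000, -1.188596) = -2.679692
  k4 = f(0.220000, -1.489532) = -3.110031
  p ← -0.900000 + (0.22/6)·(k1 + 2k2 + 2k3 + k4) = -1.486066
p(0.22) ≈ -1.4861

-1.4861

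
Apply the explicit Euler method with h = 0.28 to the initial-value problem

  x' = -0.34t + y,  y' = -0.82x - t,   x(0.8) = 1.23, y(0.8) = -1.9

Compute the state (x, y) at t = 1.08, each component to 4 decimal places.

0.6218, -2.4064

Euler on (x,y): x_{n+1} = x_n + h·x', y_{n+1} = y_n + h·y'.
0.800000: (1.230000, -1.900000); f=(-2.172000, -1.808600) → (0.621840, -2.406408)
(x(1.08), y(1.08)) ≈ (0.6218, -2.4064)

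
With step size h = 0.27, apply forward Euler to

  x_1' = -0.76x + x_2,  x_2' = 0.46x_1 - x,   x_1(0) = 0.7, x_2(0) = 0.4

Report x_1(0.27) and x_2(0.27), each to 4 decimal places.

Euler on (x_1,x_2): x_1_{n+1} = x_1_n + h·x_1', x_2_{n+1} = x_2_n + h·x_2'.
0.000000: (0.700000, 0.400000); f=(0.400000, 0.322000) → (0.808000, 0.486940)
(x_1(0.27), x_2(0.27)) ≈ (0.8080, 0.4869)

0.8080, 0.4869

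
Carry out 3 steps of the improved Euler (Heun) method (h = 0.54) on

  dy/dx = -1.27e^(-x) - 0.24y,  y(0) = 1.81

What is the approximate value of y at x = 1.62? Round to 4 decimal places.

Heun: k1 = f(x_n, y_n); k2 = f(x_n + h, y_n + h·k1); y_{n+1} = y_n + (h/2)·(k1 + k2).
x=0.000000, y=1.810000:
  k1 = f(0.000000, 1.810000) = -1.704400
  k2 = f(0.540000, 0.889624) = -0.953600
  y ← 1.810000 + (0.54/2)·(-1.704400 + (-0.953600)) = 1.092340
x=0.540000, y=1.092340:
  k1 = f(0.540000, 1.092340) = -1.002252
  k2 = f(1.080000, 0.551124) = -0.563556
  y ← 1.092340 + (0.54/2)·(-1.002252 + (-0.563556)) = 0.669572
x=1.080000, y=0.669572:
  k1 = f(1.080000, 0.669572) = -0.591984
  k2 = f(1.620000, 0.349901) = -0.335308
  y ← 0.669572 + (0.54/2)·(-0.591984 + (-0.335308)) = 0.419203
y(1.62) ≈ 0.4192

0.4192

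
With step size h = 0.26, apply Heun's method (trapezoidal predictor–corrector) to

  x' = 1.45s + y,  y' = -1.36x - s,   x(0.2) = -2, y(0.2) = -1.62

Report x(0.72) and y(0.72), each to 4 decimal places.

Heun on (x,y): k1 = f(s_n, state_n); k2 = f(s_n + h, state_n + h·k1); state_{n+1} = state_n + (h/2)·(k1 + k2).
0.200000: (-2.000000, -1.620000)
  k1 = (-1.330000, 2.520000)
  predictor → (-2.345800, -0.964800)
  k2 = (-0.297800, 2.730288)
  → (-2.211614, -0.937463)
0.460000: (-2.211614, -0.937463)
  k1 = (-0.270463, 2.547795)
  predictor → (-2.281934, -0.275036)
  k2 = (0.768964, 2.383431)
  → (-2.146809, -0.296403)
(x(0.72), y(0.72)) ≈ (-2.1468, -0.2964)

-2.1468, -0.2964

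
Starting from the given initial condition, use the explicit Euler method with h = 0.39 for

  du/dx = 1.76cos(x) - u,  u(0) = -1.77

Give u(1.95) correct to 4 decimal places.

0.4420

Euler: u_{n+1} = u_n + h·f(x_n, u_n).
x=0.000000, u=-1.770000: f=3.530000 → u ← -1.770000 + 0.39·3.530000 = -0.393300
x=0.390000, u=-0.393300: f=2.021140 → u ← -0.393300 + 0.39·2.021140 = 0.394945
x=0.780000, u=0.394945: f=0.856263 → u ← 0.394945 + 0.39·0.856263 = 0.728887
x=1.170000, u=0.728887: f=-0.042220 → u ← 0.728887 + 0.39·(-0.042220) = 0.712421
x=1.560000, u=0.712421: f=-0.693420 → u ← 0.712421 + 0.39·(-0.693420) = 0.441987
u(1.95) ≈ 0.4420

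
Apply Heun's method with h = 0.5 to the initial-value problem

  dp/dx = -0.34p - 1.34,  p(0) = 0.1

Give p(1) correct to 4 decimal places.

-1.0594

Heun: k1 = f(x_n, p_n); k2 = f(x_n + h, p_n + h·k1); p_{n+1} = p_n + (h/2)·(k1 + k2).
x=0.000000, p=0.100000:
  k1 = f(0.000000, 0.100000) = -1.374000
  k2 = f(0.500000, -0.587000) = -1.140420
  p ← 0.100000 + (0.5/2)·(-1.374000 + (-1.140420)) = -0.528605
x=0.500000, p=-0.528605:
  k1 = f(0.500000, -0.528605) = -1.160274
  k2 = f(1.000000, -1.108742) = -0.963028
  p ← -0.528605 + (0.5/2)·(-1.160274 + (-0.963028)) = -1.059430
p(1) ≈ -1.0594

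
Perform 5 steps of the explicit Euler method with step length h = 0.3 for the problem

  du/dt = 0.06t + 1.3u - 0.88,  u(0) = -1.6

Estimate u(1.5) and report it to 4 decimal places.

Euler: u_{n+1} = u_n + h·f(t_n, u_n).
t=0.000000, u=-1.600000: f=-2.960000 → u ← -1.600000 + 0.3·(-2.960000) = -2.488000
t=0.300000, u=-2.488000: f=-4.096400 → u ← -2.488000 + 0.3·(-4.096400) = -3.716920
t=0.600000, u=-3.716920: f=-5.675996 → u ← -3.716920 + 0.3·(-5.675996) = -5.419719
t=0.900000, u=-5.419719: f=-7.871634 → u ← -5.419719 + 0.3·(-7.871634) = -7.781209
t=1.200000, u=-7.781209: f=-10.923572 → u ← -7.781209 + 0.3·(-10.923572) = -11.058281
u(1.5) ≈ -11.0583

-11.0583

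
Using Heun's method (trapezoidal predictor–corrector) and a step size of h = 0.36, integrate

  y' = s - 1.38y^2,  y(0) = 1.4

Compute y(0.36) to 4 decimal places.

0.9328

Heun: k1 = f(s_n, y_n); k2 = f(s_n + h, y_n + h·k1); y_{n+1} = y_n + (h/2)·(k1 + k2).
s=0.000000, y=1.400000:
  k1 = f(0.000000, 1.400000) = -2.704800
  k2 = f(0.360000, 0.426272) = 0.109243
  y ← 1.400000 + (0.36/2)·(-2.704800 + 0.109243) = 0.932800
y(0.36) ≈ 0.9328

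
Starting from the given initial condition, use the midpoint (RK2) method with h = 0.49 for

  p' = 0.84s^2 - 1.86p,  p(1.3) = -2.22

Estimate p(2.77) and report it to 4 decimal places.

2.0902

Midpoint: k1 = f(s_n, p_n); k2 = f(s_n + h/2, p_n + (h/2)·k1); p_{n+1} = p_n + h·k2.
s=1.300000, p=-2.220000:
  k1 = f(1.300000, -2.220000) = 5.548800
  k2 = f(1.545000, -0.860544) = 3.605713
  p ← -2.220000 + 0.49·3.605713 = -0.453201
s=1.790000, p=-0.453201:
  k1 = f(1.790000, -0.453201) = 3.534397
  k2 = f(2.035000, 0.412727) = 2.710957
  p ← -0.453201 + 0.49·2.710957 = 0.875168
s=2.280000, p=0.875168:
  k1 = f(2.280000, 0.875168) = 2.738843
  k2 = f(2.525000, 1.546185) = 2.479621
  p ← 0.875168 + 0.49·2.479621 = 2.090183
p(2.77) ≈ 2.0902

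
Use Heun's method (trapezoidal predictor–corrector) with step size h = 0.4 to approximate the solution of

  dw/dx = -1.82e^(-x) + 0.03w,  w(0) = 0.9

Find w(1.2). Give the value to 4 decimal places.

-0.3848

Heun: k1 = f(x_n, w_n); k2 = f(x_n + h, w_n + h·k1); w_{n+1} = w_n + (h/2)·(k1 + k2).
x=0.000000, w=0.900000:
  k1 = f(0.000000, 0.900000) = -1.793000
  k2 = f(0.400000, 0.182800) = -1.214498
  w ← 0.900000 + (0.4/2)·(-1.793000 + (-1.214498)) = 0.298500
x=0.400000, w=0.298500:
  k1 = f(0.400000, 0.298500) = -1.211027
  k2 = f(0.800000, -0.185911) = -0.823356
  w ← 0.298500 + (0.4/2)·(-1.211027 + (-0.823356)) = -0.108376
x=0.800000, w=-0.108376:
  k1 = f(0.800000, -0.108376) = -0.821030
  k2 = f(1.200000, -0.436788) = -0.561277
  w ← -0.108376 + (0.4/2)·(-0.821030 + (-0.561277)) = -0.384838
w(1.2) ≈ -0.3848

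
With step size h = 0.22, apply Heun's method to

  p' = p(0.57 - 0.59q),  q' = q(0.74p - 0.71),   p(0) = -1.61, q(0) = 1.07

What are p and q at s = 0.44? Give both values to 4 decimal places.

-1.7214, 0.4764

Heun on (p,q): k1 = f(s_n, state_n); k2 = f(s_n + h, state_n + h·k1); state_{n+1} = state_n + (h/2)·(k1 + k2).
0.000000: (-1.610000, 1.070000)
  k1 = (0.098693, -2.034498)
  predictor → (-1.588288, 0.622410)
  k2 = (-0.322070, -1.173451)
  → (-1.634571, 0.717126)
0.220000: (-1.634571, 0.717126)
  k1 = (-0.240112, -1.376582)
  predictor → (-1.687396, 0.414278)
  k2 = (-0.549376, -0.811434)
  → (-1.721415, 0.476444)
(p(0.44), q(0.44)) ≈ (-1.7214, 0.4764)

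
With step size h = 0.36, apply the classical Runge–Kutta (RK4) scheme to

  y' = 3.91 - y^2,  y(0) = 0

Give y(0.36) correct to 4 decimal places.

RK4: k1 = f(s_n, y_n); k2 = f(s_n + h/2, y_n + (h/2)·k1); k3 = f(s_n + h/2, y_n + (h/2)·k2); k4 = f(s_n + h, y_n + h·k3); y_{n+1} = y_n + (h/6)·(k1 + 2k2 + 2k3 + k4).
s=0.000000, y=0.000000:
  k1 = f(0.000000, 0.000000) = 3.910000
  k2 = f(0.180000, 0.703800) = 3.414666
  k3 = f(0.180000, 0.614640) = 3.532218
  k4 = f(0.360000, 1.271598) = 2.293037
  y ← 0.000000 + (0.36/6)·(k1 + 2k2 + 2k3 + k4) = 1.205808
y(0.36) ≈ 1.2058

1.2058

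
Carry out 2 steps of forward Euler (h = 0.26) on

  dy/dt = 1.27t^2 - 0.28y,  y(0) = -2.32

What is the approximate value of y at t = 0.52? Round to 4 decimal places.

Euler: y_{n+1} = y_n + h·f(t_n, y_n).
t=0.000000, y=-2.320000: f=0.649600 → y ← -2.320000 + 0.26·0.649600 = -2.151104
t=0.260000, y=-2.151104: f=0.688161 → y ← -2.151104 + 0.26·0.688161 = -1.972182
y(0.52) ≈ -1.9722

-1.9722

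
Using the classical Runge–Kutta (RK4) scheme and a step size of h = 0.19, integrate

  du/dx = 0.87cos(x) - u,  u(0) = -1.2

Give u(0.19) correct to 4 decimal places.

-0.8428

RK4: k1 = f(x_n, u_n); k2 = f(x_n + h/2, u_n + (h/2)·k1); k3 = f(x_n + h/2, u_n + (h/2)·k2); k4 = f(x_n + h, u_n + h·k3); u_{n+1} = u_n + (h/6)·(k1 + 2k2 + 2k3 + k4).
x=0.000000, u=-1.200000:
  k1 = f(0.000000, -1.200000) = 2.070000
  k2 = f(0.095000, -1.003350) = 1.869427
  k3 = f(0.095000, -1.022404) = 1.888482
  k4 = f(0.190000, -0.841189) = 1.695532
  u ← -1.200000 + (0.19/6)·(k1 + 2k2 + 2k3 + k4) = -0.842757
u(0.19) ≈ -0.8428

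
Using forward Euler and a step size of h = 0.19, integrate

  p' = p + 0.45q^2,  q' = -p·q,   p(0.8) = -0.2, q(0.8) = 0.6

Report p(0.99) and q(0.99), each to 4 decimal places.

Euler on (p,q): p_{n+1} = p_n + h·p', q_{n+1} = q_n + h·q'.
0.800000: (-0.200000, 0.600000); f=(-0.038000, 0.120000) → (-0.207220, 0.622800)
(p(0.99), q(0.99)) ≈ (-0.2072, 0.6228)

-0.2072, 0.6228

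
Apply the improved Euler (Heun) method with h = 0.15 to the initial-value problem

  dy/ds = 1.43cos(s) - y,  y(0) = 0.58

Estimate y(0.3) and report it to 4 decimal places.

Heun: k1 = f(s_n, y_n); k2 = f(s_n + h, y_n + h·k1); y_{n+1} = y_n + (h/2)·(k1 + k2).
s=0.000000, y=0.580000:
  k1 = f(0.000000, 0.580000) = 0.850000
  k2 = f(0.150000, 0.707500) = 0.706443
  y ← 0.580000 + (0.15/2)·(0.850000 + 0.706443) = 0.696733
s=0.150000, y=0.696733:
  k1 = f(0.150000, 0.696733) = 0.717209
  k2 = f(0.300000, 0.804315) = 0.561817
  y ← 0.696733 + (0.15/2)·(0.717209 + 0.561817) = 0.792660
y(0.3) ≈ 0.7927

0.7927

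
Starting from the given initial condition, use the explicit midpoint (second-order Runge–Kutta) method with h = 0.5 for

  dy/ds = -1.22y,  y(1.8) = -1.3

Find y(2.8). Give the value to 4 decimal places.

Midpoint: k1 = f(s_n, y_n); k2 = f(s_n + h/2, y_n + (h/2)·k1); y_{n+1} = y_n + h·k2.
s=1.800000, y=-1.300000:
  k1 = f(1.800000, -1.300000) = 1.586000
  k2 = f(2.050000, -0.903500) = 1.102270
  y ← -1.300000 + 0.5·1.102270 = -0.748865
s=2.300000, y=-0.748865:
  k1 = f(2.300000, -0.748865) = 0.913615
  k2 = f(2.550000, -0.520461) = 0.634963
  y ← -0.748865 + 0.5·0.634963 = -0.431384
y(2.8) ≈ -0.4314

-0.4314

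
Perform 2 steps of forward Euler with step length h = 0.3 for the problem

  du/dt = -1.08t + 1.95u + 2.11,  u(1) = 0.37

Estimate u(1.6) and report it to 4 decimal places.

Euler: u_{n+1} = u_n + h·f(t_n, u_n).
t=1.000000, u=0.370000: f=1.751500 → u ← 0.370000 + 0.3·1.751500 = 0.895450
t=1.300000, u=0.895450: f=2.452127 → u ← 0.895450 + 0.3·2.452127 = 1.631088
u(1.6) ≈ 1.6311

1.6311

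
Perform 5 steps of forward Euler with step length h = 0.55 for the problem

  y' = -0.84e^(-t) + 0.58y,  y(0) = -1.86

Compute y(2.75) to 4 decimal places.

-9.8715

Euler: y_{n+1} = y_n + h·f(t_n, y_n).
t=0.000000, y=-1.860000: f=-1.918800 → y ← -1.860000 + 0.55·(-1.918800) = -2.915340
t=0.550000, y=-2.915340: f=-2.175535 → y ← -2.915340 + 0.55·(-2.175535) = -4.111884
t=1.100000, y=-4.111884: f=-2.664505 → y ← -4.111884 + 0.55·(-2.664505) = -5.577362
t=1.650000, y=-5.577362: f=-3.396192 → y ← -5.577362 + 0.55·(-3.396192) = -7.445267
t=2.200000, y=-7.445267: f=-4.411330 → y ← -7.445267 + 0.55·(-4.411330) = -9.871499
y(2.75) ≈ -9.8715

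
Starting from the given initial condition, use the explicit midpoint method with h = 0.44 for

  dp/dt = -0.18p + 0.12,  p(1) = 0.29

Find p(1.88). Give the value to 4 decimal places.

0.3451

Midpoint: k1 = f(t_n, p_n); k2 = f(t_n + h/2, p_n + (h/2)·k1); p_{n+1} = p_n + h·k2.
t=1.000000, p=0.290000:
  k1 = f(1.000000, 0.290000) = 0.067800
  k2 = f(1.220000, 0.304916) = 0.065115
  p ← 0.290000 + 0.44·0.065115 = 0.318651
t=1.440000, p=0.318651:
  k1 = f(1.440000, 0.318651) = 0.062643
  k2 = f(1.660000, 0.332432) = 0.060162
  p ← 0.318651 + 0.44·0.060162 = 0.345122
p(1.88) ≈ 0.3451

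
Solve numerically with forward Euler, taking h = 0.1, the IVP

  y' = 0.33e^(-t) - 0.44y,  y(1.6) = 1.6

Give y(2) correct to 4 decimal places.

Euler: y_{n+1} = y_n + h·f(t_n, y_n).
t=1.600000, y=1.600000: f=-0.637374 → y ← 1.600000 + 0.1·(-0.637374) = 1.536263
t=1.700000, y=1.536263: f=-0.615670 → y ← 1.536263 + 0.1·(-0.615670) = 1.474696
t=1.800000, y=1.474696: f=-0.594317 → y ← 1.474696 + 0.1·(-0.594317) = 1.415264
t=1.900000, y=1.415264: f=-0.573358 → y ← 1.415264 + 0.1·(-0.573358) = 1.357928
y(2) ≈ 1.3579

1.3579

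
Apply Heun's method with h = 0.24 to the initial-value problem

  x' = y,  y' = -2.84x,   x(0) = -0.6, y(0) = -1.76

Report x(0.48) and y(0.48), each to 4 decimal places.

-1.1834, -0.4449

Heun on (x,y): k1 = f(t_n, state_n); k2 = f(t_n + h, state_n + h·k1); state_{n+1} = state_n + (h/2)·(k1 + k2).
0.000000: (-0.600000, -1.760000)
  k1 = (-1.760000, 1.704000)
  predictor → (-1.022400, -1.351040)
  k2 = (-1.351040, 2.903616)
  → (-0.973325, -1.207086)
0.240000: (-0.973325, -1.207086)
  k1 = (-1.207086, 2.764242)
  predictor → (-1.263025, -0.543668)
  k2 = (-0.543668, 3.586992)
  → (-1.183415, -0.444938)
(x(0.48), y(0.48)) ≈ (-1.1834, -0.4449)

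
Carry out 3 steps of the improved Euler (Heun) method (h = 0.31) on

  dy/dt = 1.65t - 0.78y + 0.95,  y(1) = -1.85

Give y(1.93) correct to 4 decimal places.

1.3820

Heun: k1 = f(t_n, y_n); k2 = f(t_n + h, y_n + h·k1); y_{n+1} = y_n + (h/2)·(k1 + k2).
t=1.000000, y=-1.850000:
  k1 = f(1.000000, -1.850000) = 4.043000
  k2 = f(1.310000, -0.596670) = 3.576903
  y ← -1.850000 + (0.31/2)·(4.043000 + 3.576903) = -0.668915
t=1.310000, y=-0.668915:
  k1 = f(1.310000, -0.668915) = 3.633254
  k2 = f(1.620000, 0.457394) = 3.266233
  y ← -0.668915 + (0.31/2)·(3.633254 + 3.266233) = 0.400505
t=1.620000, y=0.400505:
  k1 = f(1.620000, 0.400505) = 3.310606
  k2 = f(1.930000, 1.426793) = 3.021601
  y ← 0.400505 + (0.31/2)·(3.310606 + 3.021601) = 1.381997
y(1.93) ≈ 1.3820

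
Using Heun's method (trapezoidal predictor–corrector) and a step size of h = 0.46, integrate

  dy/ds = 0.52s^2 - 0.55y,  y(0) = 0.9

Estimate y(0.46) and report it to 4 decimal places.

0.7264

Heun: k1 = f(s_n, y_n); k2 = f(s_n + h, y_n + h·k1); y_{n+1} = y_n + (h/2)·(k1 + k2).
s=0.000000, y=0.900000:
  k1 = f(0.000000, 0.900000) = -0.495000
  k2 = f(0.460000, 0.672300) = -0.259733
  y ← 0.900000 + (0.46/2)·(-0.495000 + (-0.259733)) = 0.726411
y(0.46) ≈ 0.7264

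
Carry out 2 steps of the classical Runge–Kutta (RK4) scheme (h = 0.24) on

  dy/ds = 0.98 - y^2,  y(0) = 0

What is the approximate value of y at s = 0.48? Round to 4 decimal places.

0.4379

RK4: k1 = f(s_n, y_n); k2 = f(s_n + h/2, y_n + (h/2)·k1); k3 = f(s_n + h/2, y_n + (h/2)·k2); k4 = f(s_n + h, y_n + h·k3); y_{n+1} = y_n + (h/6)·(k1 + 2k2 + 2k3 + k4).
s=0.000000, y=0.000000:
  k1 = f(0.000000, 0.000000) = 0.980000
  k2 = f(0.120000, 0.117600) = 0.966170
  k3 = f(0.120000, 0.115940) = 0.966558
  k4 = f(0.240000, 0.231974) = 0.926188
  y ← 0.000000 + (0.24/6)·(k1 + 2k2 + 2k3 + k4) = 0.230866
s=0.240000, y=0.230866:
  k1 = f(0.240000, 0.230866) = 0.926701
  k2 = f(0.360000, 0.342070) = 0.862988
  k3 = f(0.360000, 0.334424) = 0.868160
  k4 = f(0.480000, 0.439224) = 0.787082
  y ← 0.230866 + (0.24/6)·(k1 + 2k2 + 2k3 + k4) = 0.437909
y(0.48) ≈ 0.4379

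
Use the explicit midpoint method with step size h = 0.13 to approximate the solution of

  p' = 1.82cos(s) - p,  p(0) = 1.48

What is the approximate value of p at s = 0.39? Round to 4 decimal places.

1.5734

Midpoint: k1 = f(s_n, p_n); k2 = f(s_n + h/2, p_n + (h/2)·k1); p_{n+1} = p_n + h·k2.
s=0.000000, p=1.480000:
  k1 = f(0.000000, 1.480000) = 0.340000
  k2 = f(0.065000, 1.502100) = 0.314057
  p ← 1.480000 + 0.13·0.314057 = 1.520827
s=0.130000, p=1.520827:
  k1 = f(0.130000, 1.520827) = 0.283815
  k2 = f(0.195000, 1.539275) = 0.246231
  p ← 1.520827 + 0.13·0.246231 = 1.552837
s=0.260000, p=1.552837:
  k1 = f(0.260000, 1.552837) = 0.205992
  k2 = f(0.325000, 1.566227) = 0.158497
  p ← 1.552837 + 0.13·0.158497 = 1.573442
p(0.39) ≈ 1.5734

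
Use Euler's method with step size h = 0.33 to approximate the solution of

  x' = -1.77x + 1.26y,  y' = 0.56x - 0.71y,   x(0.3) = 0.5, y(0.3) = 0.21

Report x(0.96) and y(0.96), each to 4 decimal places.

Euler on (x,y): x_{n+1} = x_n + h·x', y_{n+1} = y_n + h·y'.
0.300000: (0.500000, 0.210000); f=(-0.620400, 0.130900) → (0.295268, 0.253197)
0.630000: (0.295268, 0.253197); f=(-0.203596, -0.014420) → (0.228081, 0.248438)
(x(0.96), y(0.96)) ≈ (0.2281, 0.2484)

0.2281, 0.2484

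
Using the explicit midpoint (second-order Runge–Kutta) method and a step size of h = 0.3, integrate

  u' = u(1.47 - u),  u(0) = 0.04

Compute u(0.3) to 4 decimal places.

0.0607

Midpoint: k1 = f(t_n, u_n); k2 = f(t_n + h/2, u_n + (h/2)·k1); u_{n+1} = u_n + h·k2.
t=0.000000, u=0.040000:
  k1 = f(0.000000, 0.040000) = 0.057200
  k2 = f(0.150000, 0.048580) = 0.069053
  u ← 0.040000 + 0.3·0.069053 = 0.060716
u(0.3) ≈ 0.0607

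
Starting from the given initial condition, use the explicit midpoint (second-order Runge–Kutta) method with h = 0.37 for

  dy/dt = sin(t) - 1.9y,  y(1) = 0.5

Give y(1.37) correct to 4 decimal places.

Midpoint: k1 = f(t_n, y_n); k2 = f(t_n + h/2, y_n + (h/2)·k1); y_{n+1} = y_n + h·k2.
t=1.000000, y=0.500000:
  k1 = f(1.000000, 0.500000) = -0.108529
  k2 = f(1.185000, 0.479922) = 0.014647
  y ← 0.500000 + 0.37·0.014647 = 0.505419
y(1.37) ≈ 0.5054

0.5054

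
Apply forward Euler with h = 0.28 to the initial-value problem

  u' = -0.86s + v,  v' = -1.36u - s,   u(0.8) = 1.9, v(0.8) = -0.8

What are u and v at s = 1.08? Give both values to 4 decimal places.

Euler on (u,v): u_{n+1} = u_n + h·u', v_{n+1} = v_n + h·v'.
0.800000: (1.900000, -0.800000); f=(-1.488000, -3.384000) → (1.483360, -1.747520)
(u(1.08), v(1.08)) ≈ (1.4834, -1.7475)

1.4834, -1.7475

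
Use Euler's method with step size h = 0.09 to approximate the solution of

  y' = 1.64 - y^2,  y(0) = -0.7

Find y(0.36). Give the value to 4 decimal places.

-0.2178

Euler: y_{n+1} = y_n + h·f(t_n, y_n).
t=0.000000, y=-0.700000: f=1.150000 → y ← -0.700000 + 0.09·1.150000 = -0.596500
t=0.090000, y=-0.596500: f=1.284188 → y ← -0.596500 + 0.09·1.284188 = -0.480923
t=0.180000, y=-0.480923: f=1.408713 → y ← -0.480923 + 0.09·1.408713 = -0.354139
t=0.270000, y=-0.354139: f=1.514586 → y ← -0.354139 + 0.09·1.514586 = -0.217826
y(0.36) ≈ -0.2178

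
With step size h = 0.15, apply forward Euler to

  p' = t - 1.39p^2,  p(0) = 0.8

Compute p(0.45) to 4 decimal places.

0.5673

Euler: p_{n+1} = p_n + h·f(t_n, p_n).
t=0.000000, p=0.800000: f=-0.889600 → p ← 0.800000 + 0.15·(-0.889600) = 0.666560
t=0.150000, p=0.666560: f=-0.467580 → p ← 0.666560 + 0.15·(-0.467580) = 0.596423
t=0.300000, p=0.596423: f=-0.194451 → p ← 0.596423 + 0.15·(-0.194451) = 0.567255
p(0.45) ≈ 0.5673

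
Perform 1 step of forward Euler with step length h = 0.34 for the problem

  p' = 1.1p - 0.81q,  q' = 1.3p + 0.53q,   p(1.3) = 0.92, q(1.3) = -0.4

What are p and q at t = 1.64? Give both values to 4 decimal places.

1.3742, -0.0654

Euler on (p,q): p_{n+1} = p_n + h·p', q_{n+1} = q_n + h·q'.
1.300000: (0.920000, -0.400000); f=(1.336000, 0.984000) → (1.374240, -0.065440)
(p(1.64), q(1.64)) ≈ (1.3742, -0.0654)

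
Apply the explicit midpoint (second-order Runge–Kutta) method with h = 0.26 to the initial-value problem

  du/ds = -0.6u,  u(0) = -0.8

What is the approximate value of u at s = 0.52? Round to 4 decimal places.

-0.5864

Midpoint: k1 = f(s_n, u_n); k2 = f(s_n + h/2, u_n + (h/2)·k1); u_{n+1} = u_n + h·k2.
s=0.000000, u=-0.800000:
  k1 = f(0.000000, -0.800000) = 0.480000
  k2 = f(0.130000, -0.737600) = 0.442560
  u ← -0.800000 + 0.26·0.442560 = -0.684934
s=0.260000, u=-0.684934:
  k1 = f(0.260000, -0.684934) = 0.410961
  k2 = f(0.390000, -0.631510) = 0.378906
  u ← -0.684934 + 0.26·0.378906 = -0.586419
u(0.52) ≈ -0.5864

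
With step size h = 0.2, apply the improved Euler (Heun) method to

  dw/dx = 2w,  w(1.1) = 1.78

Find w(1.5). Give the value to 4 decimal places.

Heun: k1 = f(x_n, w_n); k2 = f(x_n + h, w_n + h·k1); w_{n+1} = w_n + (h/2)·(k1 + k2).
x=1.100000, w=1.780000:
  k1 = f(1.100000, 1.780000) = 3.560000
  k2 = f(1.300000, 2.492000) = 4.984000
  w ← 1.780000 + (0.2/2)·(3.560000 + 4.984000) = 2.634400
x=1.300000, w=2.634400:
  k1 = f(1.300000, 2.634400) = 5.268800
  k2 = f(1.500000, 3.688160) = 7.376320
  w ← 2.634400 + (0.2/2)·(5.268800 + 7.376320) = 3.898912
w(1.5) ≈ 3.8989

3.8989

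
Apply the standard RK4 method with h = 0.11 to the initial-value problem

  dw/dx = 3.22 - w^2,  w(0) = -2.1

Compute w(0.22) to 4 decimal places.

-2.5440

RK4: k1 = f(x_n, w_n); k2 = f(x_n + h/2, w_n + (h/2)·k1); k3 = f(x_n + h/2, w_n + (h/2)·k2); k4 = f(x_n + h, w_n + h·k3); w_{n+1} = w_n + (h/6)·(k1 + 2k2 + 2k3 + k4).
x=0.000000, w=-2.100000:
  k1 = f(0.000000, -2.100000) = -1.190000
  k2 = f(0.055000, -2.165450) = -1.469174
  k3 = f(0.055000, -2.180805) = -1.535909
  k4 = f(0.110000, -2.268950) = -1.928134
  w ← -2.100000 + (0.11/6)·(k1 + 2k2 + 2k3 + k4) = -2.267352
x=0.110000, w=-2.267352:
  k1 = f(0.110000, -2.267352) = -1.920886
  k2 = f(0.165000, -2.373001) = -2.411133
  k3 = f(0.165000, -2.399964) = -2.539829
  k4 = f(0.220000, -2.546733) = -3.265851
  w ← -2.267352 + (0.11/6)·(k1 + 2k2 + 2k3 + k4) = -2.543978
w(0.22) ≈ -2.5440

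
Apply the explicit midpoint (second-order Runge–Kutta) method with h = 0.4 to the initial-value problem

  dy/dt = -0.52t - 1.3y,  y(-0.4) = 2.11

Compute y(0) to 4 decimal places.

1.3180

Midpoint: k1 = f(t_n, y_n); k2 = f(t_n + h/2, y_n + (h/2)·k1); y_{n+1} = y_n + h·k2.
t=-0.400000, y=2.110000:
  k1 = f(-0.400000, 2.110000) = -2.535000
  k2 = f(-0.200000, 1.603000) = -1.979900
  y ← 2.110000 + 0.4·(-1.979900) = 1.318040
y(0) ≈ 1.3180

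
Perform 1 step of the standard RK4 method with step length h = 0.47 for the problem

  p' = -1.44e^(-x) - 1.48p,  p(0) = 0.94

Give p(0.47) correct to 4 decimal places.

RK4: k1 = f(x_n, p_n); k2 = f(x_n + h/2, p_n + (h/2)·k1); k3 = f(x_n + h/2, p_n + (h/2)·k2); k4 = f(x_n + h, p_n + h·k3); p_{n+1} = p_n + (h/6)·(k1 + 2k2 + 2k3 + k4).
x=0.000000, p=0.940000:
  k1 = f(0.000000, 0.940000) = -2.831200
  k2 = f(0.235000, 0.274668) = -1.544931
  k3 = f(0.235000, 0.576941) = -1.992295
  k4 = f(0.470000, 0.003621) = -0.905363
  p ← 0.940000 + (0.47/6)·(k1 + 2k2 + 2k3 + k4) = 0.093137
p(0.47) ≈ 0.0931

0.0931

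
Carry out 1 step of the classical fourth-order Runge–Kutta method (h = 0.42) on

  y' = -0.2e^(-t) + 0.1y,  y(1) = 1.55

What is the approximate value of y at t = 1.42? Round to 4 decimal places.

1.5907

RK4: k1 = f(t_n, y_n); k2 = f(t_n + h/2, y_n + (h/2)·k1); k3 = f(t_n + h/2, y_n + (h/2)·k2); k4 = f(t_n + h, y_n + h·k3); y_{n+1} = y_n + (h/6)·(k1 + 2k2 + 2k3 + k4).
t=1.000000, y=1.550000:
  k1 = f(1.000000, 1.550000) = 0.081424
  k2 = f(1.210000, 1.567099) = 0.097070
  k3 = f(1.210000, 1.570385) = 0.097399
  k4 = f(1.420000, 1.590908) = 0.110748
  y ← 1.550000 + (0.42/6)·(k1 + 2k2 + 2k3 + k4) = 1.590678
y(1.42) ≈ 1.5907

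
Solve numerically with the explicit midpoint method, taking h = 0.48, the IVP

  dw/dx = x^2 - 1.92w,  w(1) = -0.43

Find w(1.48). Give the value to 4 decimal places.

0.3005

Midpoint: k1 = f(x_n, w_n); k2 = f(x_n + h/2, w_n + (h/2)·k1); w_{n+1} = w_n + h·k2.
x=1.000000, w=-0.430000:
  k1 = f(1.000000, -0.430000) = 1.825600
  k2 = f(1.240000, 0.008144) = 1.521964
  w ← -0.430000 + 0.48·1.521964 = 0.300542
w(1.48) ≈ 0.3005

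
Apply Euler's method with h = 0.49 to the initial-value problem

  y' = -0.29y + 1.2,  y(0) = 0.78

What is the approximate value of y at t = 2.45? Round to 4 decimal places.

Euler: y_{n+1} = y_n + h·f(t_n, y_n).
t=0.000000, y=0.780000: f=0.973800 → y ← 0.780000 + 0.49·0.973800 = 1.257162
t=0.490000, y=1.257162: f=0.835423 → y ← 1.257162 + 0.49·0.835423 = 1.666519
t=0.980000, y=1.666519: f=0.716709 → y ← 1.666519 + 0.49·0.716709 = 2.017707
t=1.470000, y=2.017707: f=0.614865 → y ← 2.017707 + 0.49·0.614865 = 2.318991
t=1.960000, y=2.318991: f=0.527493 → y ← 2.318991 + 0.49·0.527493 = 2.577462
y(2.45) ≈ 2.5775

2.5775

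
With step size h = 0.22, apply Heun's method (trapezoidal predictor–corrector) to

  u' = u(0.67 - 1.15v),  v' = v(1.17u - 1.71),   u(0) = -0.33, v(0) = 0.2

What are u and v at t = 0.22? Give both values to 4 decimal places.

Heun on (u,v): k1 = f(t_n, state_n); k2 = f(t_n + h, state_n + h·k1); state_{n+1} = state_n + (h/2)·(k1 + k2).
0.000000: (-0.330000, 0.200000)
  k1 = (-0.145200, -0.419220)
  predictor → (-0.361944, 0.107772)
  k2 = (-0.197644, -0.229928)
  → (-0.367713, 0.128594)
(u(0.22), v(0.22)) ≈ (-0.3677, 0.1286)

-0.3677, 0.1286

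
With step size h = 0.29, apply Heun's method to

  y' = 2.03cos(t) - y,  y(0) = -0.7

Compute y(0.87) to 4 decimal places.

Heun: k1 = f(t_n, y_n); k2 = f(t_n + h, y_n + h·k1); y_{n+1} = y_n + (h/2)·(k1 + k2).
t=0.000000, y=-0.700000:
  k1 = f(0.000000, -0.700000) = 2.730000
  k2 = f(0.290000, 0.091700) = 1.853535
  y ← -0.700000 + (0.29/2)·(2.730000 + 1.853535) = -0.035387
t=0.290000, y=-0.035387:
  k1 = f(0.290000, -0.035387) = 1.980622
  k2 = f(0.580000, 0.538993) = 1.159026
  y ← -0.035387 + (0.29/2)·(1.980622 + 1.159026) = 0.419862
t=0.580000, y=0.419862:
  k1 = f(0.580000, 0.419862) = 1.278158
  k2 = f(0.870000, 0.790527) = 0.518471
  y ← 0.419862 + (0.29/2)·(1.278158 + 0.518471) = 0.680373
y(0.87) ≈ 0.6804

0.6804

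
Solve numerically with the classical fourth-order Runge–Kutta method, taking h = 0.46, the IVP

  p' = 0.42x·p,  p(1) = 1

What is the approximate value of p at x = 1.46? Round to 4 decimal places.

RK4: k1 = f(x_n, p_n); k2 = f(x_n + h/2, p_n + (h/2)·k1); k3 = f(x_n + h/2, p_n + (h/2)·k2); k4 = f(x_n + h, p_n + h·k3); p_{n+1} = p_n + (h/6)·(k1 + 2k2 + 2k3 + k4).
x=1.000000, p=1.000000:
  k1 = f(1.000000, 1.000000) = 0.420000
  k2 = f(1.230000, 1.096600) = 0.566504
  k3 = f(1.230000, 1.130296) = 0.583911
  k4 = f(1.460000, 1.268599) = 0.777905
  p ← 1.000000 + (0.46/6)·(k1 + 2k2 + 2k3 + k4) = 1.268236
p(1.46) ≈ 1.2682

1.2682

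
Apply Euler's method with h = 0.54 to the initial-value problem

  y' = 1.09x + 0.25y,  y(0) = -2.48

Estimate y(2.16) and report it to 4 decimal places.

-2.0311

Euler: y_{n+1} = y_n + h·f(x_n, y_n).
x=0.000000, y=-2.480000: f=-0.620000 → y ← -2.480000 + 0.54·(-0.620000) = -2.814800
x=0.540000, y=-2.814800: f=-0.115100 → y ← -2.814800 + 0.54·(-0.115100) = -2.876954
x=1.080000, y=-2.876954: f=0.457962 → y ← -2.876954 + 0.54·0.457962 = -2.629655
x=1.620000, y=-2.629655: f=1.108386 → y ← -2.629655 + 0.54·1.108386 = -2.031126
y(2.16) ≈ -2.0311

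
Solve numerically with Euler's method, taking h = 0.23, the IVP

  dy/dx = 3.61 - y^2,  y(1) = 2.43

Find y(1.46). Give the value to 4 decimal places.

Euler: y_{n+1} = y_n + h·f(x_n, y_n).
x=1.000000, y=2.430000: f=-2.294900 → y ← 2.430000 + 0.23·(-2.294900) = 1.902173
x=1.230000, y=1.902173: f=-0.008262 → y ← 1.902173 + 0.23·(-0.008262) = 1.900273
y(1.46) ≈ 1.9003

1.9003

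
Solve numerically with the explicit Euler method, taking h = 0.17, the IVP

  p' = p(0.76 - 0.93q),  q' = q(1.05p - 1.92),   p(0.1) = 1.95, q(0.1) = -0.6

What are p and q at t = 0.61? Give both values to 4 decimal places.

3.6167, -0.8062

Euler on (p,q): p_{n+1} = p_n + h·p', q_{n+1} = q_n + h·q'.
0.100000: (1.950000, -0.600000); f=(2.570100, -0.076500) → (2.386917, -0.613005)
0.270000: (2.386917, -0.613005); f=(3.174826, -0.359382) → (2.926637, -0.674100)
0.440000: (2.926637, -0.674100); f=(4.058991, -0.777216) → (3.616666, -0.806227)
(p(0.61), q(0.61)) ≈ (3.6167, -0.8062)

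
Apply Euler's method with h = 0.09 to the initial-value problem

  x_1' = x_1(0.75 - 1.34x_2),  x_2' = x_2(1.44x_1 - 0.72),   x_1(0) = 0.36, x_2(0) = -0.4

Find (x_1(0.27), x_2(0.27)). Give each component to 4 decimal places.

Euler on (x_1,x_2): x_1_{n+1} = x_1_n + h·x_1', x_2_{n+1} = x_2_n + h·x_2'.
0.000000: (0.360000, -0.400000); f=(0.462960, 0.080640) → (0.401666, -0.392742)
0.090000: (0.401666, -0.392742); f=(0.512637, 0.055612) → (0.447804, -0.387737)
0.180000: (0.447804, -0.387737); f=(0.568517, 0.029143) → (0.498970, -0.385114)
(x_1(0.27), x_2(0.27)) ≈ (0.4990, -0.3851)

0.4990, -0.3851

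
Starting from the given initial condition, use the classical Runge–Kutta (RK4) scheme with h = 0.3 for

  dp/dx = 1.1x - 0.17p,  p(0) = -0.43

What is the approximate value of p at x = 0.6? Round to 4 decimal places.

-0.1969

RK4: k1 = f(x_n, p_n); k2 = f(x_n + h/2, p_n + (h/2)·k1); k3 = f(x_n + h/2, p_n + (h/2)·k2); k4 = f(x_n + h, p_n + h·k3); p_{n+1} = p_n + (h/6)·(k1 + 2k2 + 2k3 + k4).
x=0.000000, p=-0.430000:
  k1 = f(0.000000, -0.430000) = 0.073100
  k2 = f(0.150000, -0.419035) = 0.236236
  k3 = f(0.150000, -0.394565) = 0.232076
  k4 = f(0.300000, -0.360377) = 0.391264
  p ← -0.430000 + (0.3/6)·(k1 + 2k2 + 2k3 + k4) = -0.359951
x=0.300000, p=-0.359951:
  k1 = f(0.300000, -0.359951) = 0.391192
  k2 = f(0.450000, -0.301272) = 0.546216
  k3 = f(0.450000, -0.278018) = 0.542263
  k4 = f(0.600000, -0.197272) = 0.693536
  p ← -0.359951 + (0.3/6)·(k1 + 2k2 + 2k3 + k4) = -0.196866
p(0.6) ≈ -0.1969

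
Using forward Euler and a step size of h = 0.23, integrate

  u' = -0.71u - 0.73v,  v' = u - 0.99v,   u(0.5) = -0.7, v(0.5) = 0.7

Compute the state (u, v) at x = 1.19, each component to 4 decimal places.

Euler on (u,v): u_{n+1} = u_n + h·u', v_{n+1} = v_n + h·v'.
0.500000: (-0.700000, 0.700000); f=(-0.014000, -1.393000) → (-0.703220, 0.379610)
0.730000: (-0.703220, 0.379610); f=(0.222171, -1.079034) → (-0.652121, 0.131432)
0.960000: (-0.652121, 0.131432); f=(0.367060, -0.782239) → (-0.567697, -0.048483)
(u(1.19), v(1.19)) ≈ (-0.5677, -0.0485)

-0.5677, -0.0485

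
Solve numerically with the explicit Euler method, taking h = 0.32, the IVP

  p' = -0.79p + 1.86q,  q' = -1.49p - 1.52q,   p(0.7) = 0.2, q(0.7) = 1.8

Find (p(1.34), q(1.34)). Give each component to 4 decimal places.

Euler on (p,q): p_{n+1} = p_n + h·p', q_{n+1} = q_n + h·q'.
0.700000: (0.200000, 1.800000); f=(3.190000, -3.034000) → (1.220800, 0.829120)
1.020000: (1.220800, 0.829120); f=(0.577731, -3.079254) → (1.405674, -0.156241)
(p(1.34), q(1.34)) ≈ (1.4057, -0.1562)

1.4057, -0.1562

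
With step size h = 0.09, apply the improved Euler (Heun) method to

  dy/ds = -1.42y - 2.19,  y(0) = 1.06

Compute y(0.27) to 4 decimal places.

Heun: k1 = f(s_n, y_n); k2 = f(s_n + h, y_n + h·k1); y_{n+1} = y_n + (h/2)·(k1 + k2).
s=0.000000, y=1.060000:
  k1 = f(0.000000, 1.060000) = -3.695200
  k2 = f(0.090000, 0.727432) = -3.222953
  y ← 1.060000 + (0.09/2)·(-3.695200 + (-3.222953)) = 0.748683
s=0.090000, y=0.748683:
  k1 = f(0.090000, 0.748683) = -3.253130
  k2 = f(0.180000, 0.455901) = -2.837380
  y ← 0.748683 + (0.09/2)·(-3.253130 + (-2.837380)) = 0.474610
s=0.180000, y=0.474610:
  k1 = f(0.180000, 0.474610) = -2.863946
  k2 = f(0.270000, 0.216855) = -2.497934
  y ← 0.474610 + (0.09/2)·(-2.863946 + (-2.497934)) = 0.233326
y(0.27) ≈ 0.2333

0.2333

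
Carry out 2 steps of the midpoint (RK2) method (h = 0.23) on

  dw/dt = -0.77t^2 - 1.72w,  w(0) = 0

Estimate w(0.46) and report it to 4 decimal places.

Midpoint: k1 = f(t_n, w_n); k2 = f(t_n + h/2, w_n + (h/2)·k1); w_{n+1} = w_n + h·k2.
t=0.000000, w=0.000000:
  k1 = f(0.000000, 0.000000) = 0.000000
  k2 = f(0.115000, 0.000000) = -0.010183
  w ← 0.000000 + 0.23·(-0.010183) = -0.002342
t=0.230000, w=-0.002342:
  k1 = f(0.230000, -0.002342) = -0.036705
  k2 = f(0.345000, -0.006563) = -0.080361
  w ← -0.002342 + 0.23·(-0.080361) = -0.020825
w(0.46) ≈ -0.0208

-0.0208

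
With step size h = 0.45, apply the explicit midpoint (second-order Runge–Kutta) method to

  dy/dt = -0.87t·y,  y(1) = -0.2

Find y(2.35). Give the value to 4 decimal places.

Midpoint: k1 = f(t_n, y_n); k2 = f(t_n + h/2, y_n + (h/2)·k1); y_{n+1} = y_n + h·k2.
t=1.000000, y=-0.200000:
  k1 = f(1.000000, -0.200000) = 0.174000
  k2 = f(1.225000, -0.160850) = 0.171426
  y ← -0.200000 + 0.45·0.171426 = -0.122858
t=1.450000, y=-0.122858:
  k1 = f(1.450000, -0.122858) = 0.154986
  k2 = f(1.675000, -0.087987) = 0.128218
  y ← -0.122858 + 0.45·0.128218 = -0.065160
t=1.900000, y=-0.065160:
  k1 = f(1.900000, -0.065160) = 0.107710
  k2 = f(2.125000, -0.040925) = 0.075661
  y ← -0.065160 + 0.45·0.075661 = -0.031113
y(2.35) ≈ -0.0311

-0.0311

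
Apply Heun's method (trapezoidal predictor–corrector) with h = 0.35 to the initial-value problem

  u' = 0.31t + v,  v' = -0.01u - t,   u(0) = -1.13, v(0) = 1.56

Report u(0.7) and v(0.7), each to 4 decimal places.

Heun on (u,v): k1 = f(t_n, state_n); k2 = f(t_n + h, state_n + h·k1); state_{n+1} = state_n + (h/2)·(k1 + k2).
0.000000: (-1.130000, 1.560000)
  k1 = (1.560000, 0.011300)
  predictor → (-0.584000, 1.563955)
  k2 = (1.672455, -0.344160)
  → (-0.564320, 1.501750)
0.350000: (-0.564320, 1.501750)
  k1 = (1.610250, -0.344357)
  predictor → (-0.000733, 1.381225)
  k2 = (1.598225, -0.699993)
  → (-0.002837, 1.318988)
(u(0.7), v(0.7)) ≈ (-0.0028, 1.3190)

-0.0028, 1.3190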